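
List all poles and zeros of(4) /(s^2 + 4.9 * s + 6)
Set denominator = 0: s^2 + 4.9*s + 6 = (s + 2.5)(s + 2.4) = 0 → Poles: -2.4, -2.5
Numerator is a nonzero constant (4) → Zeros: none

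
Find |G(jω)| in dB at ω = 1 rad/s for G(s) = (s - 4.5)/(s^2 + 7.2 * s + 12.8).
Substitute s = j*1: G(j1) = -0.240214 + 0.231317j.
|G(j1)| = sqrt(Re² + Im²) = 0.3335.
20*log₁₀(0.3335) = -9.54 dB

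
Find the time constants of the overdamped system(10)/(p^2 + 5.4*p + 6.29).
Overdamped: real poles at -1.7, -3.7. τ = -1/pole → τ₁ = 0.5882, τ₂ = 0.2703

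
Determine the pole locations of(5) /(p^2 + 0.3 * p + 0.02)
Set denominator = 0: p^2 + 0.3*p + 0.02 = (p + 0.2)(p + 0.1) = 0 → Poles: -0.1, -0.2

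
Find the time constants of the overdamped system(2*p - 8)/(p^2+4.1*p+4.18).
Overdamped: real poles at -2.2, -1.9. τ = -1/pole → τ₁ = 0.4545, τ₂ = 0.5263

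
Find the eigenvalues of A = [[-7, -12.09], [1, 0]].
Eigenvalues solve det(λI - A) = 0.
Characteristic polynomial: λ^2 + 7*λ + 12.09 = 0.
Factor: (λ + 3.9)(λ + 3.1) = 0.
Roots: -3.1, -3.9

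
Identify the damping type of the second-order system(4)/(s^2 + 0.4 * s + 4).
Standard form: ωn²/(s²+2ζωn·s+ωn²) gives ωn=2, ζ=0.1.
Underdamped (ζ = 0.1 < 1)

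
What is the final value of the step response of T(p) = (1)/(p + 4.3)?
FVT: lim_{t→∞} y(t) = lim_{p→0} p*Y(p) where Y(p) = T(p)/p.
= lim_{p→0} T(p) = T(0) = num(0)/den(0) = 1/4.3 = 0.2326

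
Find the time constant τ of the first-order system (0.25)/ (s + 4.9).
First-order system: τ = -1/pole. Pole = -4.9. τ = -1/(-4.9) = 0.2041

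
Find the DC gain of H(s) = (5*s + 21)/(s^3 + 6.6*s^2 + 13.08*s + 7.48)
DC gain = H(0) = num(0)/den(0) = 21/7.48 = 2.807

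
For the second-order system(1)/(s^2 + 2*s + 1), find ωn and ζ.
Standard form: ωn²/(s²+2ζωn·s+ωn²).
const=1=ωn² → ωn=1, s coeff=2=2ζωn → ζ=1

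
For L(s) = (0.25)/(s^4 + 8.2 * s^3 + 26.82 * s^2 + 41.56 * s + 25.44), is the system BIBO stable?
Denominator: s^4 + 8.2*s^3 + 26.82*s^2 + 41.56*s + 25.44 = (s + 2)(s + 2.4)(s^2 + 3.8*s + 5.3). Poles: -1.9 + 1.3j, -1.9 - 1.3j, -2, -2.4. All Re(p)<0: Yes (stable)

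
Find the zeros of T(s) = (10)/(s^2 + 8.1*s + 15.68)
Numerator is a nonzero constant (10) → Zeros: none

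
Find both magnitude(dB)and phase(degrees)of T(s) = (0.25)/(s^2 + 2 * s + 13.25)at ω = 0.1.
Substitute s = j*0.1: T(j0.1) = 0.0188779 - 0.000285164j.
|T| = 20*log₁₀(sqrt(Re²+Im²)) = -34.48 dB.
∠T = atan2(Im, Re) = -0.87°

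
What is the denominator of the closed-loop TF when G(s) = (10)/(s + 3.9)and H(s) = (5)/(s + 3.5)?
Characteristic poly = G_den * H_den + G_num * H_num = (s^2 + 7.4*s + 13.65) + (50) = s^2 + 7.4*s + 63.65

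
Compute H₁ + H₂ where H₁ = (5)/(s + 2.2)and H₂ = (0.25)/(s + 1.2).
Parallel: H = H₁ + H₂ = (n₁·d₂ + n₂·d₁)/(d₁·d₂).
n₁·d₂ = 5*s + 6. n₂·d₁ = 0.25*s + 0.55. Sum = 5.25*s + 6.55. d₁·d₂ = s^2 + 3.4*s + 2.64.
H(s) = (5.25*s + 6.55)/(s^2 + 3.4*s + 2.64)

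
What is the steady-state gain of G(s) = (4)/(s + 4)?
DC gain = G(0) = num(0)/den(0) = 4/4 = 1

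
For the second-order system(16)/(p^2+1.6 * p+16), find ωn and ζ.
Standard form: ωn²/(p²+2ζωn·p+ωn²).
const=16=ωn² → ωn=4, p coeff=1.6=2ζωn → ζ=0.2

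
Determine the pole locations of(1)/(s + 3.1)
Set denominator = 0: s + 3.1 = 0 → Poles: -3.1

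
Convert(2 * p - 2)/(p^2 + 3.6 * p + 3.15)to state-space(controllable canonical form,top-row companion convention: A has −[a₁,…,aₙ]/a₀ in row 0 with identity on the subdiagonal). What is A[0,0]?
Reachable canonical form for den = p^2 + 3.6*p + 3.15: top row of A = -[a₁,a₂,...,aₙ]/a₀, ones on the subdiagonal, zeros elsewhere.
A = [[-3.6, -3.15], [1, 0]].
A[0,0] = -3.6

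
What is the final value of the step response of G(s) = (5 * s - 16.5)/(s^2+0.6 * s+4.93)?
FVT: lim_{t→∞} y(t) = lim_{s→0} s*Y(s) where Y(s) = G(s)/s.
= lim_{s→0} G(s) = G(0) = num(0)/den(0) = -16.5/4.93 = -3.347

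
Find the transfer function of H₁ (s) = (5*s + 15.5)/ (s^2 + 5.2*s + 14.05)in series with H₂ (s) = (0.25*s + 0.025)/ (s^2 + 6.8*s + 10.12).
Series: H = H₁ · H₂ = (n₁·n₂)/(d₁·d₂).
Num: n₁·n₂ = 1.25*s^2 + 4*s + 0.3875. Den: d₁·d₂ = s^4 + 12*s^3 + 59.53*s^2 + 148.164*s + 142.186.
H(s) = (1.25*s^2 + 4*s + 0.3875)/(s^4 + 12*s^3 + 59.53*s^2 + 148.164*s + 142.186)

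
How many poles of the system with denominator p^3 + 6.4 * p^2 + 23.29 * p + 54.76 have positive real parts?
p^3 + 6.4*p^2 + 23.29*p + 54.76 = (p + 4)(p^2 + 2.4*p + 13.69). Poles: -1.2 + 3.5j, -1.2 - 3.5j, -4. RHP poles (Re>0): 0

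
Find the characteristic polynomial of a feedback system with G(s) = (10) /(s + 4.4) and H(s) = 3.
Characteristic poly = G_den * H_den + G_num * H_num = (s + 4.4) + (30) = s + 34.4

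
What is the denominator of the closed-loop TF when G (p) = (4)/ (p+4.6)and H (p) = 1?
Characteristic poly = G_den * H_den + G_num * H_num = (p + 4.6) + (4) = p + 8.6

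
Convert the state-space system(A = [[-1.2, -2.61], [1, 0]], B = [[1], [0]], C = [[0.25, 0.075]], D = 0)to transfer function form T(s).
T(s) = C(sI - A)⁻¹B + D.
Characteristic polynomial det(sI - A) = s^2 + 1.2*s + 2.61.
Numerator from C·adj(sI-A)·B + D·det(sI-A) = 0.25*s + 0.075.
T(s) = (0.25*s + 0.075)/(s^2 + 1.2*s + 2.61)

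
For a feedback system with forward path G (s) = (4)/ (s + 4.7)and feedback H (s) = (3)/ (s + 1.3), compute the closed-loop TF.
Closed-loop T = G/(1+GH).
Numerator: G_num * H_den = 4*s + 5.2.
Denominator: G_den * H_den + G_num * H_num = (s^2 + 6*s + 6.11) + (12) = s^2 + 6*s + 18.11.
T(s) = (4*s + 5.2)/(s^2 + 6*s + 18.11)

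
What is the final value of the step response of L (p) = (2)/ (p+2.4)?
FVT: lim_{t→∞} y(t) = lim_{p→0} p*Y(p) where Y(p) = L(p)/p.
= lim_{p→0} L(p) = L(0) = num(0)/den(0) = 2/2.4 = 0.8333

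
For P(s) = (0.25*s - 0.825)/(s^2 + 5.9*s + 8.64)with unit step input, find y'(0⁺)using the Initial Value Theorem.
IVT: y'(0⁺) = lim_{s→∞} s²·Y(s) = lim_{s→∞} s·P(s).
deg(num) = 1, deg(den) = 2, relative degree = 1, so s·P(s) → (leading num)/(leading den) = 0.25/1 = 0.25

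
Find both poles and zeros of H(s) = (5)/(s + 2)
Set denominator = 0: s + 2 = 0 → Poles: -2
Numerator is a nonzero constant (5) → Zeros: none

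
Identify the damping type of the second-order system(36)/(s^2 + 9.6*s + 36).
Standard form: ωn²/(s²+2ζωn·s+ωn²) gives ωn=6, ζ=0.8.
Underdamped (ζ = 0.8 < 1)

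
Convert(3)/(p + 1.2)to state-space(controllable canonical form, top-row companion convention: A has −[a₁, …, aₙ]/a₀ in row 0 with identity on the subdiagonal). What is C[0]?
Reachable canonical form: C = numerator coefficients (right-aligned, zero-padded to length n).
num = 3, C = [[3]].
C[0] = 3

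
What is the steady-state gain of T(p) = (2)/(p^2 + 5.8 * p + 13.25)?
DC gain = T(0) = num(0)/den(0) = 2/13.25 = 0.1509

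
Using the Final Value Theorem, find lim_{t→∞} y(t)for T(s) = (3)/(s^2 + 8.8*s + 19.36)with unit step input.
FVT: lim_{t→∞} y(t) = lim_{s→0} s*Y(s) where Y(s) = T(s)/s.
= lim_{s→0} T(s) = T(0) = num(0)/den(0) = 3/19.36 = 0.155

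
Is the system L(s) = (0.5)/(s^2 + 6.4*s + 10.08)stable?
Denominator: s^2 + 6.4*s + 10.08 = (s + 3.6)(s + 2.8). Poles: -2.8, -3.6. All Re(p)<0: Yes (stable)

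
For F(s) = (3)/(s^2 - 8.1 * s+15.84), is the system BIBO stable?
Denominator: s^2 - 8.1*s + 15.84 = (s - 3.3)(s - 4.8). Poles: 3.3, 4.8. All Re(p)<0: No (unstable)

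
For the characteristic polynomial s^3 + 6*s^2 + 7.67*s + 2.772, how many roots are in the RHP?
s^3 + 6*s^2 + 7.67*s + 2.772 = (s + 0.9)(s + 0.7)(s + 4.4). Poles: -0.7, -0.9, -4.4. RHP poles (Re>0): 0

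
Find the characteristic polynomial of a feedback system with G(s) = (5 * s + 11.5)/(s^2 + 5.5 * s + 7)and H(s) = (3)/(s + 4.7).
Characteristic poly = G_den * H_den + G_num * H_num = (s^3 + 10.2*s^2 + 32.85*s + 32.9) + (15*s + 34.5) = s^3 + 10.2*s^2 + 47.85*s + 67.4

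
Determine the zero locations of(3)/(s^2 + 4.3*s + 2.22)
Numerator is a nonzero constant (3) → Zeros: none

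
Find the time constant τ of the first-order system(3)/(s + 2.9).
First-order system: τ = -1/pole. Pole = -2.9. τ = -1/(-2.9) = 0.3448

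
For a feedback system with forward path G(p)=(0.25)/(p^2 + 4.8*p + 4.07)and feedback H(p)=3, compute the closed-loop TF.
Closed-loop T = G/(1+GH).
Numerator: G_num * H_den = 0.25.
Denominator: G_den * H_den + G_num * H_num = (p^2 + 4.8*p + 4.07) + (0.75) = p^2 + 4.8*p + 4.82.
T(p) = (0.25)/(p^2 + 4.8*p + 4.82)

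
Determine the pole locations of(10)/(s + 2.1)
Set denominator = 0: s + 2.1 = 0 → Poles: -2.1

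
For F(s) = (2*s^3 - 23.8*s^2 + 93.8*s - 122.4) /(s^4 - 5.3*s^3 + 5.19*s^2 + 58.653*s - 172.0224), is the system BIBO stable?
Denominator: s^4 - 5.3*s^3 + 5.19*s^2 + 58.653*s - 172.0224 = (s - 3.2)(s + 3.3)(s^2 - 5.4*s + 16.29). Poles: -3.3, 2.7 + 3j, 2.7 - 3j, 3.2. All Re(p)<0: No (unstable)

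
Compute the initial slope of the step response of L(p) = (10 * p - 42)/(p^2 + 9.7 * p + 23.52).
IVT: y'(0⁺) = lim_{p→∞} p²·Y(p) = lim_{p→∞} p·L(p).
deg(num) = 1, deg(den) = 2, relative degree = 1, so p·L(p) → (leading num)/(leading den) = 10/1 = 10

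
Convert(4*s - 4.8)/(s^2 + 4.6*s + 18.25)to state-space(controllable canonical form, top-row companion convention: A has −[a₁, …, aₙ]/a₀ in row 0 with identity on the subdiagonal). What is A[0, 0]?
Reachable canonical form for den = s^2 + 4.6*s + 18.25: top row of A = -[a₁,a₂,...,aₙ]/a₀, ones on the subdiagonal, zeros elsewhere.
A = [[-4.6, -18.25], [1, 0]].
A[0,0] = -4.6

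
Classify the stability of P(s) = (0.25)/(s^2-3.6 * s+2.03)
Denominator: s^2 - 3.6*s + 2.03 = (s - 0.7)(s - 2.9). Poles: 0.7, 2.9. Unstable (2 pole(s) in RHP)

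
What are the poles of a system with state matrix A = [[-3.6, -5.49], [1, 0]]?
Eigenvalues solve det(λI - A) = 0.
Characteristic polynomial: λ^2 + 3.6*λ + 5.49 = 0.
Roots: -1.8 + 1.5j, -1.8 - 1.5j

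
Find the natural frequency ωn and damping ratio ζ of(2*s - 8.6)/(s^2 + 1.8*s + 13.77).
Underdamped: complex pole -0.9 + 3.6j. ωn = |pole| = 3.711, ζ = -Re(pole)/ωn = 0.2425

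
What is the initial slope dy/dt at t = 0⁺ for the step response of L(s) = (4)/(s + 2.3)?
IVT: y'(0⁺) = lim_{s→∞} s²·Y(s) = lim_{s→∞} s·L(s).
deg(num) = 0, deg(den) = 1, relative degree = 1, so s·L(s) → (leading num)/(leading den) = 4/1 = 4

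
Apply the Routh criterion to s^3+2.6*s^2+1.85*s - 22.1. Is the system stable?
Routh array:
s^3: [1, 1.85]; s^2: [2.6, -22.1]; s^1: [10.35]; s^0: [-22.1]
First column: [1, 2.6, 10.35, -22.1]. Sign changes = 1.
No, unstable (1 RHP root(s))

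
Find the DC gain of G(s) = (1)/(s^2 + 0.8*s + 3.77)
DC gain = G(0) = num(0)/den(0) = 1/3.77 = 0.2653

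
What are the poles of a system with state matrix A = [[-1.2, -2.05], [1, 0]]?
Eigenvalues solve det(λI - A) = 0.
Characteristic polynomial: λ^2 + 1.2*λ + 2.05 = 0.
Roots: -0.6 + 1.3j, -0.6 - 1.3j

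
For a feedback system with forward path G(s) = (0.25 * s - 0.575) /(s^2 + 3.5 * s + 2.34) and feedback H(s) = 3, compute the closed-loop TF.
Closed-loop T = G/(1+GH).
Numerator: G_num * H_den = 0.25*s - 0.575.
Denominator: G_den * H_den + G_num * H_num = (s^2 + 3.5*s + 2.34) + (0.75*s - 1.725) = s^2 + 4.25*s + 0.615.
T(s) = (0.25*s - 0.575)/(s^2 + 4.25*s + 0.615)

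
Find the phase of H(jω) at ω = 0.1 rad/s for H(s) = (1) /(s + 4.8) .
Substitute s = j*0.1: H(j0.1) = 0.208243 - 0.00433839j.
∠H(j0.1) = atan2(Im, Re) = atan2(-0.00433839, 0.208243) = -1.19°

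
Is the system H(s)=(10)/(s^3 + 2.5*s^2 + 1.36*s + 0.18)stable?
Denominator: s^3 + 2.5*s^2 + 1.36*s + 0.18 = (s + 1.8)(s + 0.2)(s + 0.5). Poles: -0.2, -0.5, -1.8. All Re(p)<0: Yes (stable)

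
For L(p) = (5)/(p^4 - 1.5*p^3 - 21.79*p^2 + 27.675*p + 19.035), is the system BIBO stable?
Denominator: p^4 - 1.5*p^3 - 21.79*p^2 + 27.675*p + 19.035 = (p - 4.7)(p + 4.5)(p - 1.8)(p + 0.5). Poles: -0.5, -4.5, 1.8, 4.7. All Re(p)<0: No (unstable)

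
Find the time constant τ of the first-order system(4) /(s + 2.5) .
First-order system: τ = -1/pole. Pole = -2.5. τ = -1/(-2.5) = 0.4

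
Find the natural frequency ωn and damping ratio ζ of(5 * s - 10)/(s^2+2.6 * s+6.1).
Underdamped: complex pole -1.3 + 2.1j. ωn = |pole| = 2.47, ζ = -Re(pole)/ωn = 0.5264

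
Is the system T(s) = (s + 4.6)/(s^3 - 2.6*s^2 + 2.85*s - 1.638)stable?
Denominator: s^3 - 2.6*s^2 + 2.85*s - 1.638 = (s - 1.4)(s^2 - 1.2*s + 1.17). Poles: 0.6 + 0.9j, 0.6 - 0.9j, 1.4. All Re(p)<0: No (unstable)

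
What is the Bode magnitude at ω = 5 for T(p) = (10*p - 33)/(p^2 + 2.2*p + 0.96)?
Substitute p = j*5: T(j5) = 1.92199 - 1.20042j.
|T(j5)| = sqrt(Re² + Im²) = 2.266.
20*log₁₀(2.266) = 7.11 dB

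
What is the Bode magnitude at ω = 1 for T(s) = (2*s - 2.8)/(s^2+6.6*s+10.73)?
Substitute s = j*1: T(j1) = -0.101597 + 0.274464j.
|T(j1)| = sqrt(Re² + Im²) = 0.2927.
20*log₁₀(0.2927) = -10.67 dB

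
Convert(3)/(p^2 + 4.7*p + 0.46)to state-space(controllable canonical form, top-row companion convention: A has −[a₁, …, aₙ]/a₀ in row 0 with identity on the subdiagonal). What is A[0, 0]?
Reachable canonical form for den = p^2 + 4.7*p + 0.46: top row of A = -[a₁,a₂,...,aₙ]/a₀, ones on the subdiagonal, zeros elsewhere.
A = [[-4.7, -0.46], [1, 0]].
A[0,0] = -4.7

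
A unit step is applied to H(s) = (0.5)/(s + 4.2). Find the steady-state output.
FVT: lim_{t→∞} y(t) = lim_{s→0} s*Y(s) where Y(s) = H(s)/s.
= lim_{s→0} H(s) = H(0) = num(0)/den(0) = 0.5/4.2 = 0.119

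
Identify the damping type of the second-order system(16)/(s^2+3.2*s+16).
Standard form: ωn²/(s²+2ζωn·s+ωn²) gives ωn=4, ζ=0.4.
Underdamped (ζ = 0.4 < 1)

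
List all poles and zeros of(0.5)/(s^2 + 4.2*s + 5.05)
Set denominator = 0: s^2 + 4.2*s + 5.05 = 0 → Poles: -2.1 + 0.8j, -2.1 - 0.8j
Numerator is a nonzero constant (0.5) → Zeros: none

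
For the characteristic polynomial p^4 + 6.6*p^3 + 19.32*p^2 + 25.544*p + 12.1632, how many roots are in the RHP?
p^4 + 6.6*p^3 + 19.32*p^2 + 25.544*p + 12.1632 = (p + 1.2)(p + 1.4)(p^2 + 4*p + 7.24). Poles: -1.2, -1.4, -2 + 1.8j, -2 - 1.8j. RHP poles (Re>0): 0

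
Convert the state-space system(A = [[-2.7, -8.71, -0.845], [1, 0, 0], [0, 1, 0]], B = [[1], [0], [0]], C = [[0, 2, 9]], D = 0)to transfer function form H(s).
H(s) = C(sI - A)⁻¹B + D.
Characteristic polynomial det(sI - A) = s^3 + 2.7*s^2 + 8.71*s + 0.845.
Numerator from C·adj(sI-A)·B + D·det(sI-A) = 2*s + 9.
H(s) = (2*s + 9)/(s^3 + 2.7*s^2 + 8.71*s + 0.845)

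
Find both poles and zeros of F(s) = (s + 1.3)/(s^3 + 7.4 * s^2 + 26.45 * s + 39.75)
Set denominator = 0: s^3 + 7.4*s^2 + 26.45*s + 39.75 = (s + 3)(s^2 + 4.4*s + 13.25) = 0 → Poles: -2.2 + 2.9j, -2.2 - 2.9j, -3
Set numerator = 0: s + 1.3 = 0 → Zeros: -1.3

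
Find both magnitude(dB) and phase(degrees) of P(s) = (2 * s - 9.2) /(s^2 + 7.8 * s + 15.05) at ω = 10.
Substitute s = j*10: P(j10) = 0.176049 - 0.0737867j.
|P| = 20*log₁₀(sqrt(Re²+Im²)) = -14.38 dB.
∠P = atan2(Im, Re) = -22.74°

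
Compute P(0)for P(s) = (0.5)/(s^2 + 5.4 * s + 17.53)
DC gain = P(0) = num(0)/den(0) = 0.5/17.53 = 0.02852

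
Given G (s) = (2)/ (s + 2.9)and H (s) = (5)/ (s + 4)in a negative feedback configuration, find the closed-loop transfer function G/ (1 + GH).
Closed-loop T = G/(1+GH).
Numerator: G_num * H_den = 2*s + 8.
Denominator: G_den * H_den + G_num * H_num = (s^2 + 6.9*s + 11.6) + (10) = s^2 + 6.9*s + 21.6.
T(s) = (2*s + 8)/(s^2 + 6.9*s + 21.6)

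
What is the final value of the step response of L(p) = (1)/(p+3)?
FVT: lim_{t→∞} y(t) = lim_{p→0} p*Y(p) where Y(p) = L(p)/p.
= lim_{p→0} L(p) = L(0) = num(0)/den(0) = 1/3 = 0.3333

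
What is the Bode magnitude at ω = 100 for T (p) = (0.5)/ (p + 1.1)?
Substitute p = j*100: T(j100) = 5.49933e-05 - 0.0049994j.
|T(j100)| = sqrt(Re² + Im²) = 0.005.
20*log₁₀(0.005) = -46.02 dB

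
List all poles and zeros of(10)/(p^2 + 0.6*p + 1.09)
Set denominator = 0: p^2 + 0.6*p + 1.09 = 0 → Poles: -0.3 + 1j, -0.3 - 1j
Numerator is a nonzero constant (10) → Zeros: none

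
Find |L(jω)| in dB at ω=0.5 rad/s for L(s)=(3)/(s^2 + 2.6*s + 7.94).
Substitute s = j*0.5: L(j0.5) = 0.379278 - 0.0641172j.
|L(j0.5)| = sqrt(Re² + Im²) = 0.3847.
20*log₁₀(0.3847) = -8.30 dB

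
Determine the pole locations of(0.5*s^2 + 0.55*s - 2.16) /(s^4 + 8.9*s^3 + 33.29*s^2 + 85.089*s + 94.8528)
Set denominator = 0: s^4 + 8.9*s^3 + 33.29*s^2 + 85.089*s + 94.8528 = (s + 4.8)(s + 2.1)(s^2 + 2*s + 9.41) = 0 → Poles: -1 + 2.9j, -1 - 2.9j, -2.1, -4.8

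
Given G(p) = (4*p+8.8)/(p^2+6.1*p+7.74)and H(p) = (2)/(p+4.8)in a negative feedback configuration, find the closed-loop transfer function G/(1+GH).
Closed-loop T = G/(1+GH).
Numerator: G_num * H_den = 4*p^2 + 28*p + 42.24.
Denominator: G_den * H_den + G_num * H_num = (p^3 + 10.9*p^2 + 37.02*p + 37.152) + (8*p + 17.6) = p^3 + 10.9*p^2 + 45.02*p + 54.752.
T(p) = (4*p^2 + 28*p + 42.24)/(p^3 + 10.9*p^2 + 45.02*p + 54.752)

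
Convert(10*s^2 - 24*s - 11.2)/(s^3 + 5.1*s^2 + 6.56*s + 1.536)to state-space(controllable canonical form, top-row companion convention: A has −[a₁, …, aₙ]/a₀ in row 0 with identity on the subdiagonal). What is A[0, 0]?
Reachable canonical form for den = s^3 + 5.1*s^2 + 6.56*s + 1.536: top row of A = -[a₁,a₂,...,aₙ]/a₀, ones on the subdiagonal, zeros elsewhere.
A = [[-5.1, -6.56, -1.536], [1, 0, 0], [0, 1, 0]].
A[0,0] = -5.1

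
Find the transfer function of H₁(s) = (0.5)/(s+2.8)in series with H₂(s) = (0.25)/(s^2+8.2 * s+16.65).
Series: H = H₁ · H₂ = (n₁·n₂)/(d₁·d₂).
Num: n₁·n₂ = 0.125. Den: d₁·d₂ = s^3 + 11*s^2 + 39.61*s + 46.62.
H(s) = (0.125)/(s^3 + 11*s^2 + 39.61*s + 46.62)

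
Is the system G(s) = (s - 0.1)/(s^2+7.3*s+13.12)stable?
Denominator: s^2 + 7.3*s + 13.12 = (s + 3.2)(s + 4.1). Poles: -3.2, -4.1. All Re(p)<0: Yes (stable)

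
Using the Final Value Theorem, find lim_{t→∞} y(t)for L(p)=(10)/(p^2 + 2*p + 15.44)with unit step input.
FVT: lim_{t→∞} y(t) = lim_{p→0} p*Y(p) where Y(p) = L(p)/p.
= lim_{p→0} L(p) = L(0) = num(0)/den(0) = 10/15.44 = 0.6477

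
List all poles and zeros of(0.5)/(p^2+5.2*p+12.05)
Set denominator = 0: p^2 + 5.2*p + 12.05 = 0 → Poles: -2.6 + 2.3j, -2.6 - 2.3j
Numerator is a nonzero constant (0.5) → Zeros: none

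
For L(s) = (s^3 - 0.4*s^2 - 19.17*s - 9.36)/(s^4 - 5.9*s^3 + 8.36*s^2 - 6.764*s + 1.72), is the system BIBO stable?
Denominator: s^4 - 5.9*s^3 + 8.36*s^2 - 6.764*s + 1.72 = (s - 4.3)(s - 0.4)(s^2 - 1.2*s + 1). Poles: 0.4, 0.6 + 0.8j, 0.6 - 0.8j, 4.3. All Re(p)<0: No (unstable)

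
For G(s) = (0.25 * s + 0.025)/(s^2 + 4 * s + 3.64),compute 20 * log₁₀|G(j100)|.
Substitute s = j*100: G(j100) = 9.7416e-05 - 0.00249701j.
|G(j100)| = sqrt(Re² + Im²) = 0.002499.
20*log₁₀(0.002499) = -52.04 dB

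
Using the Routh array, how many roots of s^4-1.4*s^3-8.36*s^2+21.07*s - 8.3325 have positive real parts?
Routh array:
s^4: [1, -8.36, -8.3325]; s^3: [-1.4, 21.07]; s^2: [6.69, -8.3325]; s^1: [19.3263]; s^0: [-8.3325]
First column: [1, -1.4, 6.69, 19.3263, -8.3325]. Sign changes = RHP roots = 3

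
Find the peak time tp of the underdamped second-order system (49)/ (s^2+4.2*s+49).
Standard form: ωn²/(s²+2ζωn·s+ωn²) → ωn = 7, ζ = 0.3.
ωd = ωn·√(1-ζ²) = 7·√(1-0.3²) = 6.678.
tp = π/ωd = π/6.678 = 0.4705 s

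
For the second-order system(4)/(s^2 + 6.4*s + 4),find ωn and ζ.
Standard form: ωn²/(s²+2ζωn·s+ωn²).
const=4=ωn² → ωn=2, s coeff=6.4=2ζωn → ζ=1.6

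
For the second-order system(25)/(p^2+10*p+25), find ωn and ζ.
Standard form: ωn²/(p²+2ζωn·p+ωn²).
const=25=ωn² → ωn=5, p coeff=10=2ζωn → ζ=1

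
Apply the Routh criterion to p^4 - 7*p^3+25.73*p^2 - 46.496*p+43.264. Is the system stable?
Routh array:
p^4: [1, 25.73, 43.264]; p^3: [-7, -46.496]; p^2: [19.0877, 43.264]; p^1: [-30.6299]; p^0: [43.264]
First column: [1, -7, 19.0877, -30.6299, 43.264]. Sign changes = 4.
No, unstable (4 RHP root(s))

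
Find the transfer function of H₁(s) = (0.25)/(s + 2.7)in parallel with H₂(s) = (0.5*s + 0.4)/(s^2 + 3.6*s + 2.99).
Parallel: H = H₁ + H₂ = (n₁·d₂ + n₂·d₁)/(d₁·d₂).
n₁·d₂ = 0.25*s^2 + 0.9*s + 0.7475. n₂·d₁ = 0.5*s^2 + 1.75*s + 1.08. Sum = 0.75*s^2 + 2.65*s + 1.8275. d₁·d₂ = s^3 + 6.3*s^2 + 12.71*s + 8.073.
H(s) = (0.75*s^2 + 2.65*s + 1.8275)/(s^3 + 6.3*s^2 + 12.71*s + 8.073)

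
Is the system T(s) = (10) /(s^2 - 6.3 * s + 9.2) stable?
Denominator: s^2 - 6.3*s + 9.2 = (s - 2.3)(s - 4). Poles: 2.3, 4. All Re(p)<0: No (unstable)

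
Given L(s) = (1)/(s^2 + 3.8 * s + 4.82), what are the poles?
Set denominator = 0: s^2 + 3.8*s + 4.82 = 0 → Poles: -1.9 + 1.1j, -1.9 - 1.1j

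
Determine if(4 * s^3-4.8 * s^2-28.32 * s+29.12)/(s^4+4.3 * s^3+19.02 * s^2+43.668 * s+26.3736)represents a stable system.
Denominator: s^4 + 4.3*s^3 + 19.02*s^2 + 43.668*s + 26.3736 = (s + 0.9)(s + 2.2)(s^2 + 1.2*s + 13.32). Poles: -0.6 + 3.6j, -0.6 - 3.6j, -0.9, -2.2. All Re(p)<0: Yes (stable)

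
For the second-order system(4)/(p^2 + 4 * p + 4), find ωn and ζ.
Standard form: ωn²/(p²+2ζωn·p+ωn²).
const=4=ωn² → ωn=2, p coeff=4=2ζωn → ζ=1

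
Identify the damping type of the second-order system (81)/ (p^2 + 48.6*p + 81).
Standard form: ωn²/(p²+2ζωn·p+ωn²) gives ωn=9, ζ=2.7.
Overdamped (ζ = 2.7 > 1)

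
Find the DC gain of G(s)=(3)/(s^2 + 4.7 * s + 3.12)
DC gain = G(0) = num(0)/den(0) = 3/3.12 = 0.9615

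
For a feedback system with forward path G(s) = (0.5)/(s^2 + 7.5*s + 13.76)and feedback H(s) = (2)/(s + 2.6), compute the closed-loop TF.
Closed-loop T = G/(1+GH).
Numerator: G_num * H_den = 0.5*s + 1.3.
Denominator: G_den * H_den + G_num * H_num = (s^3 + 10.1*s^2 + 33.26*s + 35.776) + (1) = s^3 + 10.1*s^2 + 33.26*s + 36.776.
T(s) = (0.5*s + 1.3)/(s^3 + 10.1*s^2 + 33.26*s + 36.776)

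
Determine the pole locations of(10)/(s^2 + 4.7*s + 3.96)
Set denominator = 0: s^2 + 4.7*s + 3.96 = (s + 1.1)(s + 3.6) = 0 → Poles: -1.1, -3.6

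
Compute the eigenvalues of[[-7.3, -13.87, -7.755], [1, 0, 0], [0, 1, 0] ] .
Eigenvalues solve det(λI - A) = 0.
Characteristic polynomial: λ^3 + 7.3*λ^2 + 13.87*λ + 7.755 = 0.
Factor: (λ + 4.7)(λ + 1.5)(λ + 1.1) = 0.
Roots: -1.1, -1.5, -4.7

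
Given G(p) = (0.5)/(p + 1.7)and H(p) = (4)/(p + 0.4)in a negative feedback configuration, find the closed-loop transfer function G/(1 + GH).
Closed-loop T = G/(1+GH).
Numerator: G_num * H_den = 0.5*p + 0.2.
Denominator: G_den * H_den + G_num * H_num = (p^2 + 2.1*p + 0.68) + (2) = p^2 + 2.1*p + 2.68.
T(p) = (0.5*p + 0.2)/(p^2 + 2.1*p + 2.68)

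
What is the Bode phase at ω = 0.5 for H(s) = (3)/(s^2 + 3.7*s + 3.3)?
Substitute s = j*0.5: H(j0.5) = 0.719057 - 0.436149j.
∠H(j0.5) = atan2(Im, Re) = atan2(-0.436149, 0.719057) = -31.24°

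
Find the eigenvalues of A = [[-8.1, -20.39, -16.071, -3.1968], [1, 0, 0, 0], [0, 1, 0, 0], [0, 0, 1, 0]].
Eigenvalues solve det(λI - A) = 0.
Characteristic polynomial: λ^4 + 8.1*λ^3 + 20.39*λ^2 + 16.071*λ + 3.1968 = 0.
Factor: (λ + 0.3)(λ + 0.9)(λ + 3.7)(λ + 3.2) = 0.
Roots: -0.3, -0.9, -3.2, -3.7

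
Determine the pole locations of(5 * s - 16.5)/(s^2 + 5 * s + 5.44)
Set denominator = 0: s^2 + 5*s + 5.44 = (s + 1.6)(s + 3.4) = 0 → Poles: -1.6, -3.4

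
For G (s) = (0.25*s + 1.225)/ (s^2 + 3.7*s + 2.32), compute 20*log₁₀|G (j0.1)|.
Substitute s = j*0.1: G(j0.1) = 0.518728 - 0.0722638j.
|G(j0.1)| = sqrt(Re² + Im²) = 0.5237.
20*log₁₀(0.5237) = -5.62 dB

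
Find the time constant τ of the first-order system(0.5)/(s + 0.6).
First-order system: τ = -1/pole. Pole = -0.6. τ = -1/(-0.6) = 1.667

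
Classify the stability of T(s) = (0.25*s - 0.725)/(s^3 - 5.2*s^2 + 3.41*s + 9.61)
Denominator: s^3 - 5.2*s^2 + 3.41*s + 9.61 = (s - 3.1)(s - 3.1)(s + 1). Poles: -1, 3.1, 3.1. Unstable (2 pole(s) in RHP)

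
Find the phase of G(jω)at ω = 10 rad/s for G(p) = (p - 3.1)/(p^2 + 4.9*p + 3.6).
Substitute p = j*10: G(j10) = 0.067457 - 0.0694461j.
∠G(j10) = atan2(Im, Re) = atan2(-0.0694461, 0.067457) = -45.83°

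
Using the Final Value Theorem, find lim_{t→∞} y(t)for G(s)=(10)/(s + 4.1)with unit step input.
FVT: lim_{t→∞} y(t) = lim_{s→0} s*Y(s) where Y(s) = G(s)/s.
= lim_{s→0} G(s) = G(0) = num(0)/den(0) = 10/4.1 = 2.439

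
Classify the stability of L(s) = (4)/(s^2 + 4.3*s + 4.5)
Denominator: s^2 + 4.3*s + 4.5 = (s + 1.8)(s + 2.5). Poles: -1.8, -2.5. Stable (all poles in LHP)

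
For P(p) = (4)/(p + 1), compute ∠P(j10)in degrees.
Substitute p = j*10: P(j10) = 0.039604 - 0.39604j.
∠P(j10) = atan2(Im, Re) = atan2(-0.39604, 0.039604) = -84.29°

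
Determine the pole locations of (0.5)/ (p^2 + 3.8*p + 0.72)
Set denominator = 0: p^2 + 3.8*p + 0.72 = (p + 3.6)(p + 0.2) = 0 → Poles: -0.2, -3.6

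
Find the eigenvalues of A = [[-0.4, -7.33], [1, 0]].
Eigenvalues solve det(λI - A) = 0.
Characteristic polynomial: λ^2 + 0.4*λ + 7.33 = 0.
Roots: -0.2 + 2.7j, -0.2 - 2.7j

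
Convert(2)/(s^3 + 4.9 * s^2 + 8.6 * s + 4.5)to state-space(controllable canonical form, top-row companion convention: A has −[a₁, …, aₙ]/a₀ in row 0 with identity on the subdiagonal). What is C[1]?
Reachable canonical form: C = numerator coefficients (right-aligned, zero-padded to length n).
num = 2, C = [[0, 0, 2]].
C[1] = 0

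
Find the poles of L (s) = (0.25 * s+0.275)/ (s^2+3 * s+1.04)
Set denominator = 0: s^2 + 3*s + 1.04 = (s + 0.4)(s + 2.6) = 0 → Poles: -0.4, -2.6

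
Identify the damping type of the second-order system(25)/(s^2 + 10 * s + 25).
Standard form: ωn²/(s²+2ζωn·s+ωn²) gives ωn=5, ζ=1.
Critically damped (ζ = 1)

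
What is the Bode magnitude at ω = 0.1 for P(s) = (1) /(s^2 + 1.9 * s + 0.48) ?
Substitute s = j*0.1: P(j0.1) = 1.82879 - 0.7393j.
|P(j0.1)| = sqrt(Re² + Im²) = 1.973.
20*log₁₀(1.973) = 5.90 dB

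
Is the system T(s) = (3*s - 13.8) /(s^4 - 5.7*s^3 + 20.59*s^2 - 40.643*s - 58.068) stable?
Denominator: s^4 - 5.7*s^3 + 20.59*s^2 - 40.643*s - 58.068 = (s - 4)(s + 0.9)(s^2 - 2.6*s + 16.13). Poles: -0.9, 1.3 + 3.8j, 1.3 - 3.8j, 4. All Re(p)<0: No (unstable)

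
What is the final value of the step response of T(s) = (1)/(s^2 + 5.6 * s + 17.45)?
FVT: lim_{t→∞} y(t) = lim_{s→0} s*Y(s) where Y(s) = T(s)/s.
= lim_{s→0} T(s) = T(0) = num(0)/den(0) = 1/17.45 = 0.05731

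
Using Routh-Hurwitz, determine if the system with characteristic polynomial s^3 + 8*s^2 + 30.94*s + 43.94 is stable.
Routh array:
s^3: [1, 30.94]; s^2: [8, 43.94]; s^1: [25.4475]; s^0: [43.94]
First column: [1, 8, 25.4475, 43.94]. Sign changes = 0.
Yes, stable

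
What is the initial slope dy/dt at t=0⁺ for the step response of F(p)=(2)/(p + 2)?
IVT: y'(0⁺) = lim_{p→∞} p²·Y(p) = lim_{p→∞} p·F(p).
deg(num) = 0, deg(den) = 1, relative degree = 1, so p·F(p) → (leading num)/(leading den) = 2/1 = 2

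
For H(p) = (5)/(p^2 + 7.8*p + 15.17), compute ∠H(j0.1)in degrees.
Substitute p = j*0.1: H(j0.1) = 0.328945 - 0.0169246j.
∠H(j0.1) = atan2(Im, Re) = atan2(-0.0169246, 0.328945) = -2.95°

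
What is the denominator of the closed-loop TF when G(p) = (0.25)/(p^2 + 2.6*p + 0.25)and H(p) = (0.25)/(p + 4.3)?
Characteristic poly = G_den * H_den + G_num * H_num = (p^3 + 6.9*p^2 + 11.43*p + 1.075) + (0.0625) = p^3 + 6.9*p^2 + 11.43*p + 1.1375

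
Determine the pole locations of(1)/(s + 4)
Set denominator = 0: s + 4 = 0 → Poles: -4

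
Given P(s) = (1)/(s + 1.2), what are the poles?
Set denominator = 0: s + 1.2 = 0 → Poles: -1.2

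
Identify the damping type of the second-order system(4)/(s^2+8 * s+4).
Standard form: ωn²/(s²+2ζωn·s+ωn²) gives ωn=2, ζ=2.
Overdamped (ζ = 2 > 1)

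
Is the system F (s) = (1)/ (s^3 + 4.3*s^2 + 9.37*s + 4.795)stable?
Denominator: s^3 + 4.3*s^2 + 9.37*s + 4.795 = (s + 0.7)(s^2 + 3.6*s + 6.85). Poles: -0.7, -1.8 + 1.9j, -1.8 - 1.9j. All Re(p)<0: Yes (stable)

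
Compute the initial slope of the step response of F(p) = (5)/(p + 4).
IVT: y'(0⁺) = lim_{p→∞} p²·Y(p) = lim_{p→∞} p·F(p).
deg(num) = 0, deg(den) = 1, relative degree = 1, so p·F(p) → (leading num)/(leading den) = 5/1 = 5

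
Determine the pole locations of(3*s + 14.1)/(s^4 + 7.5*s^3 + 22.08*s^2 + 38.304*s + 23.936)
Set denominator = 0: s^4 + 7.5*s^3 + 22.08*s^2 + 38.304*s + 23.936 = (s + 4)(s + 1.1)(s^2 + 2.4*s + 5.44) = 0 → Poles: -1.1, -1.2 + 2j, -1.2 - 2j, -4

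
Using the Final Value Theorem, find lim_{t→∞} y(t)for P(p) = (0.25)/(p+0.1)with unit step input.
FVT: lim_{t→∞} y(t) = lim_{p→0} p*Y(p) where Y(p) = P(p)/p.
= lim_{p→0} P(p) = P(0) = num(0)/den(0) = 0.25/0.1 = 2.5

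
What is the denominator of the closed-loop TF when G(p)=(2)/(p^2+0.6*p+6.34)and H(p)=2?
Characteristic poly = G_den * H_den + G_num * H_num = (p^2 + 0.6*p + 6.34) + (4) = p^2 + 0.6*p + 10.34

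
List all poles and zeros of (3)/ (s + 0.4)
Set denominator = 0: s + 0.4 = 0 → Poles: -0.4
Numerator is a nonzero constant (3) → Zeros: none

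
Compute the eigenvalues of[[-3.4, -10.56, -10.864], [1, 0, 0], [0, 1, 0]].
Eigenvalues solve det(λI - A) = 0.
Characteristic polynomial: λ^3 + 3.4*λ^2 + 10.56*λ + 10.864 = 0.
Factor: (λ + 1.4)(λ^2 + 2*λ + 7.76) = 0.
Roots: -1 + 2.6j, -1 - 2.6j, -1.4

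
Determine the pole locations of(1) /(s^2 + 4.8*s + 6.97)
Set denominator = 0: s^2 + 4.8*s + 6.97 = 0 → Poles: -2.4 + 1.1j, -2.4 - 1.1j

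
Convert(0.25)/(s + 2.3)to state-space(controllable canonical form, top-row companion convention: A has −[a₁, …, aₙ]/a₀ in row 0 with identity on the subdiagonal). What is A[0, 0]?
Reachable canonical form for den = s + 2.3: top row of A = -[a₁,a₂,...,aₙ]/a₀, ones on the subdiagonal, zeros elsewhere.
A = [[-2.3]].
A[0,0] = -2.3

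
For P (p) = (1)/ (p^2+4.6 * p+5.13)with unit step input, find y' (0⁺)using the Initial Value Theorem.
IVT: y'(0⁺) = lim_{p→∞} p²·Y(p) = lim_{p→∞} p·P(p).
deg(num) = 0, deg(den) = 2, relative degree = 2 ≥ 2, so p·P(p) → 0. Initial slope = 0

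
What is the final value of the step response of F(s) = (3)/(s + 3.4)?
FVT: lim_{t→∞} y(t) = lim_{s→0} s*Y(s) where Y(s) = F(s)/s.
= lim_{s→0} F(s) = F(0) = num(0)/den(0) = 3/3.4 = 0.8824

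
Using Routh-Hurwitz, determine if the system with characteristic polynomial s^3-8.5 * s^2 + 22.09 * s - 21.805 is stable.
Routh array:
s^3: [1, 22.09]; s^2: [-8.5, -21.805]; s^1: [19.5247]; s^0: [-21.805]
First column: [1, -8.5, 19.5247, -21.805]. Sign changes = 3.
No, unstable (3 RHP root(s))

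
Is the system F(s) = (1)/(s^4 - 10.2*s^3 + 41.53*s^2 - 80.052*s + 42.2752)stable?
Denominator: s^4 - 10.2*s^3 + 41.53*s^2 - 80.052*s + 42.2752 = (s - 4.4)(s - 0.8)(s^2 - 5*s + 12.01). Poles: 0.8, 2.5 + 2.4j, 2.5 - 2.4j, 4.4. All Re(p)<0: No (unstable)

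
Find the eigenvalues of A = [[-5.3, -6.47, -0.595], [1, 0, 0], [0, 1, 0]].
Eigenvalues solve det(λI - A) = 0.
Characteristic polynomial: λ^3 + 5.3*λ^2 + 6.47*λ + 0.595 = 0.
Factor: (λ + 0.1)(λ + 3.5)(λ + 1.7) = 0.
Roots: -0.1, -1.7, -3.5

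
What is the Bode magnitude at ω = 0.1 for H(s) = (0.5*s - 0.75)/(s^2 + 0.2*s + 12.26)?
Substitute s = j*0.1: H(j0.1) = -0.0612177 + 0.00418158j.
|H(j0.1)| = sqrt(Re² + Im²) = 0.06136.
20*log₁₀(0.06136) = -24.24 dB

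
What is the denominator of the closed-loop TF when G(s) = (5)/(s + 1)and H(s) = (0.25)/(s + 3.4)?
Characteristic poly = G_den * H_den + G_num * H_num = (s^2 + 4.4*s + 3.4) + (1.25) = s^2 + 4.4*s + 4.65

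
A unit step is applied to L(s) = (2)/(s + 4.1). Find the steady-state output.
FVT: lim_{t→∞} y(t) = lim_{s→0} s*Y(s) where Y(s) = L(s)/s.
= lim_{s→0} L(s) = L(0) = num(0)/den(0) = 2/4.1 = 0.4878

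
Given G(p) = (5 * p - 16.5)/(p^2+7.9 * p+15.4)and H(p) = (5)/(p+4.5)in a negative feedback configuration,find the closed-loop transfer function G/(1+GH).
Closed-loop T = G/(1+GH).
Numerator: G_num * H_den = 5*p^2 + 6*p - 74.25.
Denominator: G_den * H_den + G_num * H_num = (p^3 + 12.4*p^2 + 50.95*p + 69.3) + (25*p - 82.5) = p^3 + 12.4*p^2 + 75.95*p - 13.2.
T(p) = (5*p^2 + 6*p - 74.25)/(p^3 + 12.4*p^2 + 75.95*p - 13.2)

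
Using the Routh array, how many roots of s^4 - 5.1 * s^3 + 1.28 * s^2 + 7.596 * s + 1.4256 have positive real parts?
Routh array:
s^4: [1, 1.28, 1.4256]; s^3: [-5.1, 7.596]; s^2: [2.76941, 1.4256]; s^1: [10.2213]; s^0: [1.4256]
First column: [1, -5.1, 2.76941, 10.2213, 1.4256]. Sign changes = RHP roots = 2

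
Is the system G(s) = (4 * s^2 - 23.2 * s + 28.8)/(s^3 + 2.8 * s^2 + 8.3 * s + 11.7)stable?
Denominator: s^3 + 2.8*s^2 + 8.3*s + 11.7 = (s + 1.8)(s^2 + s + 6.5). Poles: -0.5 + 2.5j, -0.5 - 2.5j, -1.8. All Re(p)<0: Yes (stable)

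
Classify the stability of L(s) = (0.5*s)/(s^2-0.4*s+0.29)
Denominator: s^2 - 0.4*s + 0.29. Poles: 0.2 + 0.5j, 0.2 - 0.5j. Unstable (2 pole(s) in RHP)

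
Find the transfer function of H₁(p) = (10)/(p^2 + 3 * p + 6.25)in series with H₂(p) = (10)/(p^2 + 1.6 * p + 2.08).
Series: H = H₁ · H₂ = (n₁·n₂)/(d₁·d₂).
Num: n₁·n₂ = 100. Den: d₁·d₂ = p^4 + 4.6*p^3 + 13.13*p^2 + 16.24*p + 13.
H(p) = (100)/(p^4 + 4.6*p^3 + 13.13*p^2 + 16.24*p + 13)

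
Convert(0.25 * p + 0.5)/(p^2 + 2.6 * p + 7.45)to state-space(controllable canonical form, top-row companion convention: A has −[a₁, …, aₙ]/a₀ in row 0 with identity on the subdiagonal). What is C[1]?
Reachable canonical form: C = numerator coefficients (right-aligned, zero-padded to length n).
num = 0.25*p + 0.5, C = [[0.25, 0.5]].
C[1] = 0.5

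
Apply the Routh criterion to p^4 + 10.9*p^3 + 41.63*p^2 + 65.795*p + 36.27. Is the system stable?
Routh array:
p^4: [1, 41.63, 36.27]; p^3: [10.9, 65.795]; p^2: [35.5938, 36.27]; p^1: [54.6879]; p^0: [36.27]
First column: [1, 10.9, 35.5938, 54.6879, 36.27]. Sign changes = 0.
Yes, stable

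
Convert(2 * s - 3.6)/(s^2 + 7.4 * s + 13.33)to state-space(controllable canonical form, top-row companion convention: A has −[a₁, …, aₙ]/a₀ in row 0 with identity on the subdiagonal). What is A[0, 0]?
Reachable canonical form for den = s^2 + 7.4*s + 13.33: top row of A = -[a₁,a₂,...,aₙ]/a₀, ones on the subdiagonal, zeros elsewhere.
A = [[-7.4, -13.33], [1, 0]].
A[0,0] = -7.4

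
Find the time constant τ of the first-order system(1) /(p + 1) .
First-order system: τ = -1/pole. Pole = -1. τ = -1/(-1) = 1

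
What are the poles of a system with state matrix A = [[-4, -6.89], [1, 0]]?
Eigenvalues solve det(λI - A) = 0.
Characteristic polynomial: λ^2 + 4*λ + 6.89 = 0.
Roots: -2 + 1.7j, -2 - 1.7j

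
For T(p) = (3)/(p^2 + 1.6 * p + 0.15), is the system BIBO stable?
Denominator: p^2 + 1.6*p + 0.15 = (p + 0.1)(p + 1.5). Poles: -0.1, -1.5. All Re(p)<0: Yes (stable)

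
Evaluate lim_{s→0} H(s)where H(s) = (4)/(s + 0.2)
DC gain = H(0) = num(0)/den(0) = 4/0.2 = 20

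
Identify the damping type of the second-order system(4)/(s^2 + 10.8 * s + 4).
Standard form: ωn²/(s²+2ζωn·s+ωn²) gives ωn=2, ζ=2.7.
Overdamped (ζ = 2.7 > 1)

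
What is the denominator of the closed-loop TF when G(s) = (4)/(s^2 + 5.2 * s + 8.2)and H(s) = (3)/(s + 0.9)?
Characteristic poly = G_den * H_den + G_num * H_num = (s^3 + 6.1*s^2 + 12.88*s + 7.38) + (12) = s^3 + 6.1*s^2 + 12.88*s + 19.38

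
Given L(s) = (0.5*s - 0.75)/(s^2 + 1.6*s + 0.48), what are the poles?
Set denominator = 0: s^2 + 1.6*s + 0.48 = (s + 1.2)(s + 0.4) = 0 → Poles: -0.4, -1.2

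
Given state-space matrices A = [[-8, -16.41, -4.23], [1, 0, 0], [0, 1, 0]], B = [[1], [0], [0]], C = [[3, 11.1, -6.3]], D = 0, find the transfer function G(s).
G(s) = C(sI - A)⁻¹B + D.
Characteristic polynomial det(sI - A) = s^3 + 8*s^2 + 16.41*s + 4.23.
Numerator from C·adj(sI-A)·B + D·det(sI-A) = 3*s^2 + 11.1*s - 6.3.
G(s) = (3*s^2 + 11.1*s - 6.3)/(s^3 + 8*s^2 + 16.41*s + 4.23)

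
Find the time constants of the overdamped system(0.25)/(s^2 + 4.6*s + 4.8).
Overdamped: real poles at -3, -1.6. τ = -1/pole → τ₁ = 0.3333, τ₂ = 0.625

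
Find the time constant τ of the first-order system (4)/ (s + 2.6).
First-order system: τ = -1/pole. Pole = -2.6. τ = -1/(-2.6) = 0.3846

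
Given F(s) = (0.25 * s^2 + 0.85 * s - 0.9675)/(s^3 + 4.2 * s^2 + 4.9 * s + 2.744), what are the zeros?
Set numerator = 0: 0.25*s^2 + 0.85*s - 0.9675 = 0.25*(s - 0.9)(s + 4.3) = 0 → Zeros: -4.3, 0.9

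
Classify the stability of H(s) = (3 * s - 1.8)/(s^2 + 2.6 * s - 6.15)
Denominator: s^2 + 2.6*s - 6.15 = (s - 1.5)(s + 4.1). Poles: -4.1, 1.5. Unstable (1 pole(s) in RHP)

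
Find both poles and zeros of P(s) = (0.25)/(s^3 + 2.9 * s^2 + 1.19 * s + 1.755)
Set denominator = 0: s^3 + 2.9*s^2 + 1.19*s + 1.755 = (s + 2.7)(s^2 + 0.2*s + 0.65) = 0 → Poles: -0.1 + 0.8j, -0.1 - 0.8j, -2.7
Numerator is a nonzero constant (0.25) → Zeros: none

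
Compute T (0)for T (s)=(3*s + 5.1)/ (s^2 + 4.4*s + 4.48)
DC gain = T(0) = num(0)/den(0) = 5.1/4.48 = 1.138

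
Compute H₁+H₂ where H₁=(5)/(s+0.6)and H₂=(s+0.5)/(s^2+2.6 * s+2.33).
Parallel: H = H₁ + H₂ = (n₁·d₂ + n₂·d₁)/(d₁·d₂).
n₁·d₂ = 5*s^2 + 13*s + 11.65. n₂·d₁ = s^2 + 1.1*s + 0.3. Sum = 6*s^2 + 14.1*s + 11.95. d₁·d₂ = s^3 + 3.2*s^2 + 3.89*s + 1.398.
H(s) = (6*s^2 + 14.1*s + 11.95)/(s^3 + 3.2*s^2 + 3.89*s + 1.398)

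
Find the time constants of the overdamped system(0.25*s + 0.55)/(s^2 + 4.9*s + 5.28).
Overdamped: real poles at -3.3, -1.6. τ = -1/pole → τ₁ = 0.303, τ₂ = 0.625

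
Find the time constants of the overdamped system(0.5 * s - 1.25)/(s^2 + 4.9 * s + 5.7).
Overdamped: real poles at -1.9, -3. τ = -1/pole → τ₁ = 0.5263, τ₂ = 0.3333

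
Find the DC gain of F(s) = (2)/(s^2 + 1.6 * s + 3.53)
DC gain = F(0) = num(0)/den(0) = 2/3.53 = 0.5666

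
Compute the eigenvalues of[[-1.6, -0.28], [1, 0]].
Eigenvalues solve det(λI - A) = 0.
Characteristic polynomial: λ^2 + 1.6*λ + 0.28 = 0.
Factor: (λ + 1.4)(λ + 0.2) = 0.
Roots: -0.2, -1.4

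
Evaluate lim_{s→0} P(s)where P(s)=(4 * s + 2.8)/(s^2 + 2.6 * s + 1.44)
DC gain = P(0) = num(0)/den(0) = 2.8/1.44 = 1.944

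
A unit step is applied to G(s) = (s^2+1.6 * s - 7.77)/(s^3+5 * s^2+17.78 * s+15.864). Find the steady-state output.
FVT: lim_{t→∞} y(t) = lim_{s→0} s*Y(s) where Y(s) = G(s)/s.
= lim_{s→0} G(s) = G(0) = num(0)/den(0) = -7.77/15.864 = -0.4898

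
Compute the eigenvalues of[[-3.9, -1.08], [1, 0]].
Eigenvalues solve det(λI - A) = 0.
Characteristic polynomial: λ^2 + 3.9*λ + 1.08 = 0.
Factor: (λ + 0.3)(λ + 3.6) = 0.
Roots: -0.3, -3.6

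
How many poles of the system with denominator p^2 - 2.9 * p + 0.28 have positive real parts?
p^2 - 2.9*p + 0.28 = (p - 0.1)(p - 2.8). Poles: 0.1, 2.8. RHP poles (Re>0): 2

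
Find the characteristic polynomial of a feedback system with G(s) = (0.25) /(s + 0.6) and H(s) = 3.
Characteristic poly = G_den * H_den + G_num * H_num = (s + 0.6) + (0.75) = s + 1.35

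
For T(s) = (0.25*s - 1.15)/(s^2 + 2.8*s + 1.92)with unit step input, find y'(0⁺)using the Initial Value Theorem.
IVT: y'(0⁺) = lim_{s→∞} s²·Y(s) = lim_{s→∞} s·T(s).
deg(num) = 1, deg(den) = 2, relative degree = 1, so s·T(s) → (leading num)/(leading den) = 0.25/1 = 0.25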